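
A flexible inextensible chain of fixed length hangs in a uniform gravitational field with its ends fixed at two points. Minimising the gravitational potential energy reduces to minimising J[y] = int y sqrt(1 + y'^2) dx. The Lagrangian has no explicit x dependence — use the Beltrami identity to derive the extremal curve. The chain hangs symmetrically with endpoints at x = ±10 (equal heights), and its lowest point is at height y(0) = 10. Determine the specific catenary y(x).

The Lagrangian L(y, y') = y sqrt(1 + y'^2) has no explicit x dependence, so the Beltrami identity applies:
    L − y' ∂L/∂y' = C.
Compute ∂L/∂y' = y · y' / sqrt(1 + y'^2). Then
    L − y' ∂L/∂y'
    = y sqrt(1 + y'^2) − y · y'^2 / sqrt(1 + y'^2)
    = y (1 + y'^2 − y'^2) / sqrt(1 + y'^2)
    = y / sqrt(1 + y'^2) = C.
Squaring gives y^2 = C^2 (1 + y'^2), i.e.
    y'^2 = y^2 / C^2 − 1.
Separating variables,
    dy / sqrt(y^2 − C^2) = dx / C,
and integrating gives arccosh(y / C) = (x − a)/C, so
    y(x) = C cosh((x − a)/C),
the catenary. The constants C and a are fixed by the two endpoint conditions (and, for the hanging-chain problem, the length constraint selects C).
Now fit the given data. The endpoints x = ±10 are symmetric at equal height, so the catenary is even about its minimum: a = 0 and y(x) = C cosh(x/C). The lowest point is y(0) = C cosh(0) = C, and we are told y(0) = 10, so C = 10. Therefore
    y(x) = 10 cosh(x/10),
and at the endpoints
    y(±10) = 10 cosh(10/10).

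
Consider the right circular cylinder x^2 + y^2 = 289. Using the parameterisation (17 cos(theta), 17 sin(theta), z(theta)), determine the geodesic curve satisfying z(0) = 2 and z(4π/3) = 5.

Parameterise the cylinder of radius R = 17 as
    r(θ) = (17 cos θ, 17 sin θ, z(θ)).
The arc-length element is
    ds = sqrt(289 + (dz/dθ)^2) dθ,
so the Lagrangian is L = sqrt(289 + z'^2).
L depends on z' only, not on z or θ, so ∂L/∂z = 0 and
    ∂L/∂z' = z' / sqrt(289 + z'^2).
The Euler-Lagrange equation gives
    d/dθ( z' / sqrt(289 + z'^2) ) = 0,
so z' is constant. Integrating once:
    z(θ) = a θ + b,
a helix on the cylinder (a straight line when the cylinder is unrolled). The constants a, b are determined by the endpoint conditions.
With endpoint conditions z(0) = 2 and z(4π/3) = 5: from z(0) = b we get b = 2, and a·4π/3 + 2 = 5 gives a = 9/(4π), so
    z(θ) = (9/(4π)) θ + 2.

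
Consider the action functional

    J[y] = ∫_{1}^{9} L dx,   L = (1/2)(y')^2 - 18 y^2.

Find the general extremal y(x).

The Lagrangian is L = (1/2)(y')^2 - 18 y^2.
∂L/∂y = -36y.
∂L/∂y' = y'.
The Euler-Lagrange equation d/dx(∂L/∂y') − ∂L/∂y = 0 becomes:
    y'' + 36 y = 0
General solution: y(x) = A sin(6x) + B cos(6x), where A and B are arbitrary constants fixed by the endpoint conditions.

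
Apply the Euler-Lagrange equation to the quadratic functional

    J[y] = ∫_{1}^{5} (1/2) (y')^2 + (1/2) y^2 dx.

The Lagrangian is L = (1/2) (y')^2 + (1/2) y^2.
Compute ∂L/∂y = y, ∂L/∂y' = y'.
The Euler-Lagrange equation d/dx(∂L/∂y') − ∂L/∂y = 0 reduces to
    y'' − y = 0.
Its general solution is
    y(x) = A e^x + B e^(−x),
with A, B fixed by the endpoint conditions.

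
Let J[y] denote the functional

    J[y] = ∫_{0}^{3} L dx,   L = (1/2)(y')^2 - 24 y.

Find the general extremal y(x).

The Lagrangian is L = (1/2)(y')^2 - 24 y.
∂L/∂y = -24.
∂L/∂y' = y'.
The Euler-Lagrange equation d/dx(∂L/∂y') − ∂L/∂y = 0 becomes:
    y'' + 24 = 0
General solution: y(x) = -12 x^2 + A x + B, where A and B are arbitrary constants fixed by the endpoint conditions.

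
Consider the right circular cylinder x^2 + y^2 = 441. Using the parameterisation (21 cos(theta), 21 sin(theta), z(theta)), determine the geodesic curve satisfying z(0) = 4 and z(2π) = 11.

Parameterise the cylinder of radius R = 21 as
    r(θ) = (21 cos θ, 21 sin θ, z(θ)).
The arc-length element is
    ds = sqrt(441 + (dz/dθ)^2) dθ,
so the Lagrangian is L = sqrt(441 + z'^2).
L depends on z' only, not on z or θ, so ∂L/∂z = 0 and
    ∂L/∂z' = z' / sqrt(441 + z'^2).
The Euler-Lagrange equation gives
    d/dθ( z' / sqrt(441 + z'^2) ) = 0,
so z' is constant. Integrating once:
    z(θ) = a θ + b,
a helix on the cylinder (a straight line when the cylinder is unrolled). The constants a, b are determined by the endpoint conditions.
With endpoint conditions z(0) = 4 and z(2π) = 11: from z(0) = b we get b = 4, and a·2π + 4 = 11 gives a = 7/(2π), so
    z(θ) = (7/(2π)) θ + 4.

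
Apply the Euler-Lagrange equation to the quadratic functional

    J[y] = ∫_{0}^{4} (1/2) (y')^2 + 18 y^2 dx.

The Lagrangian is L = (1/2) (y')^2 + 18 y^2.
Compute ∂L/∂y = 36y, ∂L/∂y' = y'.
The Euler-Lagrange equation d/dx(∂L/∂y') − ∂L/∂y = 0 reduces to
    y'' − 36 y = 0.
Its general solution is
    y(x) = A e^(6x) + B e^(−6x),
with A, B fixed by the endpoint conditions.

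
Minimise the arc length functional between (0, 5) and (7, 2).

Arc-length functional: J[y] = ∫ sqrt(1 + (y')^2) dx.
Lagrangian L = sqrt(1 + (y')^2) has no explicit y dependence, so ∂L/∂y = 0 and the Euler-Lagrange equation gives
    d/dx( y' / sqrt(1 + (y')^2) ) = 0  ⇒  y' / sqrt(1 + (y')^2) = const.
Hence y' is constant, so y(x) is affine.
Fitting the endpoints (0, 5) and (7, 2):
    slope m = (2 − 5) / (7 − 0) = -3/7,
    intercept c = 5 − m·0 = 5.
Extremal: y(x) = (-3/7) x + 5.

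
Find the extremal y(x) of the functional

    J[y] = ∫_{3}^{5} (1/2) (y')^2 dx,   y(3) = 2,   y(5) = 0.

The Lagrangian is L = (1/2) (y')^2.
Compute ∂L/∂y = 0, ∂L/∂y' = y'.
The Euler-Lagrange equation d/dx(∂L/∂y') − ∂L/∂y = 0 reduces to
    y'' = 0.
Its general solution is
    y(x) = A x + B,
with A, B fixed by the endpoint conditions.
Applying the endpoint conditions y(3) = 2 and y(5) = 0: solve A·3 + B = 2 and A·5 + B = 0. Subtracting gives A(5 − 3) = 0 − 2, so A = -1, and B = 2 − A·3 = 5. Therefore
    y(x) = -x + 5.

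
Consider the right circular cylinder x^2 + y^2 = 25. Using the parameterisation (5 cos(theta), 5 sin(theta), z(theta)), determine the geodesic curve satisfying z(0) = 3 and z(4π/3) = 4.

Parameterise the cylinder of radius R = 5 as
    r(θ) = (5 cos θ, 5 sin θ, z(θ)).
The arc-length element is
    ds = sqrt(25 + (dz/dθ)^2) dθ,
so the Lagrangian is L = sqrt(25 + z'^2).
L depends on z' only, not on z or θ, so ∂L/∂z = 0 and
    ∂L/∂z' = z' / sqrt(25 + z'^2).
The Euler-Lagrange equation gives
    d/dθ( z' / sqrt(25 + z'^2) ) = 0,
so z' is constant. Integrating once:
    z(θ) = a θ + b,
a helix on the cylinder (a straight line when the cylinder is unrolled). The constants a, b are determined by the endpoint conditions.
With endpoint conditions z(0) = 3 and z(4π/3) = 4: from z(0) = b we get b = 3, and a·4π/3 + 3 = 4 gives a = 3/(4π), so
    z(θ) = (3/(4π)) θ + 3.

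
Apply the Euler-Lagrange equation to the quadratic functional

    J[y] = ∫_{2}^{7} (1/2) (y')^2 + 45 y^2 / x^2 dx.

The Lagrangian is L = (1/2) (y')^2 + 45 y^2 / x^2.
Compute ∂L/∂y = 90y/x^2, ∂L/∂y' = y'.
The Euler-Lagrange equation d/dx(∂L/∂y') − ∂L/∂y = 0 reduces to
    y'' − 90/x^2 · y = 0  (x > 0).
Its general solution is
    y(x) = A x^10 + B x^(-9),
with A, B fixed by the endpoint conditions.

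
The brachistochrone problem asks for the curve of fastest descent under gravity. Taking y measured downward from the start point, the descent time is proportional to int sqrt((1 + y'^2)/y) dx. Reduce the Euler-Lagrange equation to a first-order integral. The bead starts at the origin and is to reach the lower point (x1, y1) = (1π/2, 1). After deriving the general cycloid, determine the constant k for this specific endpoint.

The Lagrangian L = sqrt((1 + y'^2) / y) has no explicit x dependence, so the Beltrami identity applies:
    L − y' ∂L/∂y' = C.
Compute ∂L/∂y' = y' / sqrt(y (1 + y'^2)).
Substitute:
    sqrt((1 + y'^2)/y) − y'·y' / sqrt(y (1 + y'^2))
    = (1 + y'^2) / sqrt(y (1 + y'^2)) − y'^2 / sqrt(y (1 + y'^2))
    = 1 / sqrt(y (1 + y'^2)) = C.
Squaring and rearranging gives the first integral
    y (1 + y'^2) = 1/C^2 =: k   (constant).
Solving this first-order ODE by the substitution
    y = (k/2)(1 − cos θ)
yields the cycloid parameterisation
    x(θ) = (k/2)(θ − sin θ),   y(θ) = (k/2)(1 − cos θ).
The constant k is fixed by the endpoint condition.
Now fit the given lower endpoint (x1, y1) = (1π/2, 1). At the bottom of the first arch (θ = π), the parametric equations give
    y(π) = (k/2)(1 − cos π) = k,
    x(π) = (k/2)(π − sin π) = kπ/2.
Matching y(π) = 1 gives k = 1, consistent with x(π) = 1π/2. Therefore the specific cycloid is
    x(θ) = (1/2)(θ − sin θ),   y(θ) = (1/2)(1 − cos θ).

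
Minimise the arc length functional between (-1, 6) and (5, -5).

Arc-length functional: J[y] = ∫ sqrt(1 + (y')^2) dx.
Lagrangian L = sqrt(1 + (y')^2) has no explicit y dependence, so ∂L/∂y = 0 and the Euler-Lagrange equation gives
    d/dx( y' / sqrt(1 + (y')^2) ) = 0  ⇒  y' / sqrt(1 + (y')^2) = const.
Hence y' is constant, so y(x) is affine.
Fitting the endpoints (-1, 6) and (5, -5):
    slope m = ((-5) − 6) / (5 − (-1)) = -11/6,
    intercept c = 6 − m·(-1) = 25/6.
Extremal: y(x) = (-11/6) x + 25/6.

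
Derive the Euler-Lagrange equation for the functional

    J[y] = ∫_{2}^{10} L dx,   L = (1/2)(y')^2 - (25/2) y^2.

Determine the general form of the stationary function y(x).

The Lagrangian is L = (1/2)(y')^2 - (25/2) y^2.
∂L/∂y = -25y.
∂L/∂y' = y'.
The Euler-Lagrange equation d/dx(∂L/∂y') − ∂L/∂y = 0 becomes:
    y'' + 25 y = 0
General solution: y(x) = A sin(5x) + B cos(5x), where A and B are arbitrary constants fixed by the endpoint conditions.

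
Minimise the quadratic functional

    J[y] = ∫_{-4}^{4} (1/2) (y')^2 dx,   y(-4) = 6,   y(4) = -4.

The Lagrangian is L = (1/2) (y')^2.
Compute ∂L/∂y = 0, ∂L/∂y' = y'.
The Euler-Lagrange equation d/dx(∂L/∂y') − ∂L/∂y = 0 reduces to
    y'' = 0.
Its general solution is
    y(x) = A x + B,
with A, B fixed by the endpoint conditions.
Applying the endpoint conditions y(-4) = 6 and y(4) = -4: solve A·-4 + B = 6 and A·4 + B = -4. Subtracting gives A(4 − -4) = -4 − 6, so A = -5/4, and B = 6 − A·-4 = 1. Therefore
    y(x) = (-5/4) x + 1.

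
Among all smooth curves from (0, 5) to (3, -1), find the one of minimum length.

Arc-length functional: J[y] = ∫ sqrt(1 + (y')^2) dx.
Lagrangian L = sqrt(1 + (y')^2) has no explicit y dependence, so ∂L/∂y = 0 and the Euler-Lagrange equation gives
    d/dx( y' / sqrt(1 + (y')^2) ) = 0  ⇒  y' / sqrt(1 + (y')^2) = const.
Hence y' is constant, so y(x) is affine.
Fitting the endpoints (0, 5) and (3, -1):
    slope m = ((-1) − 5) / (3 − 0) = -2,
    intercept c = 5 − m·0 = 5.
Extremal: y(x) = -2 x + 5.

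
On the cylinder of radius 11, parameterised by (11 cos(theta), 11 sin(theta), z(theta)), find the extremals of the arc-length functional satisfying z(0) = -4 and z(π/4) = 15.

Parameterise the cylinder of radius R = 11 as
    r(θ) = (11 cos θ, 11 sin θ, z(θ)).
The arc-length element is
    ds = sqrt(121 + (dz/dθ)^2) dθ,
so the Lagrangian is L = sqrt(121 + z'^2).
L depends on z' only, not on z or θ, so ∂L/∂z = 0 and
    ∂L/∂z' = z' / sqrt(121 + z'^2).
The Euler-Lagrange equation gives
    d/dθ( z' / sqrt(121 + z'^2) ) = 0,
so z' is constant. Integrating once:
    z(θ) = a θ + b,
a helix on the cylinder (a straight line when the cylinder is unrolled). The constants a, b are determined by the endpoint conditions.
With endpoint conditions z(0) = -4 and z(π/4) = 15: from z(0) = b we get b = -4, and a·π/4 + -4 = 15 gives a = 76/π, so
    z(θ) = (76/π) θ − 4.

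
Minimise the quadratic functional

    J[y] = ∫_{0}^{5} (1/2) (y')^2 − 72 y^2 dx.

The Lagrangian is L = (1/2) (y')^2 − 72 y^2.
Compute ∂L/∂y = -144y, ∂L/∂y' = y'.
The Euler-Lagrange equation d/dx(∂L/∂y') − ∂L/∂y = 0 reduces to
    y'' + 144 y = 0.
Its general solution is
    y(x) = A sin(12x) + B cos(12x),
with A, B fixed by the endpoint conditions.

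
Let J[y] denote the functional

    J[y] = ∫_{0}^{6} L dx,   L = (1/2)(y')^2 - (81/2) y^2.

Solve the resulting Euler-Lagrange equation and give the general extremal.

The Lagrangian is L = (1/2)(y')^2 - (81/2) y^2.
∂L/∂y = -81y.
∂L/∂y' = y'.
The Euler-Lagrange equation d/dx(∂L/∂y') − ∂L/∂y = 0 becomes:
    y'' + 81 y = 0
General solution: y(x) = A sin(9x) + B cos(9x), where A and B are arbitrary constants fixed by the endpoint conditions.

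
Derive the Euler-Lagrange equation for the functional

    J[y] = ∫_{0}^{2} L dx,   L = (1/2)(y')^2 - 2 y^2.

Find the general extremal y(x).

The Lagrangian is L = (1/2)(y')^2 - 2 y^2.
∂L/∂y = -4y.
∂L/∂y' = y'.
The Euler-Lagrange equation d/dx(∂L/∂y') − ∂L/∂y = 0 becomes:
    y'' + 4 y = 0
General solution: y(x) = A sin(2x) + B cos(2x), where A and B are arbitrary constants fixed by the endpoint conditions.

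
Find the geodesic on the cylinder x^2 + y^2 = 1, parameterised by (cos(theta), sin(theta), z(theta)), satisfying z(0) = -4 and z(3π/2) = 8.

Parameterise the cylinder of radius R = 1 as
    r(θ) = (cos θ, sin θ, z(θ)).
The arc-length element is
    ds = sqrt(1 + (dz/dθ)^2) dθ,
so the Lagrangian is L = sqrt(1 + z'^2).
L depends on z' only, not on z or θ, so ∂L/∂z = 0 and
    ∂L/∂z' = z' / sqrt(1 + z'^2).
The Euler-Lagrange equation gives
    d/dθ( z' / sqrt(1 + z'^2) ) = 0,
so z' is constant. Integrating once:
    z(θ) = a θ + b,
a helix on the cylinder (a straight line when the cylinder is unrolled). The constants a, b are determined by the endpoint conditions.
With endpoint conditions z(0) = -4 and z(3π/2) = 8: from z(0) = b we get b = -4, and a·3π/2 + -4 = 8 gives a = 8/π, so
    z(θ) = (8/π) θ − 4.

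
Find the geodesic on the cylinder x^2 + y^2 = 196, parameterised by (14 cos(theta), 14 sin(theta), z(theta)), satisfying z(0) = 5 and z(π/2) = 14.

Parameterise the cylinder of radius R = 14 as
    r(θ) = (14 cos θ, 14 sin θ, z(θ)).
The arc-length element is
    ds = sqrt(196 + (dz/dθ)^2) dθ,
so the Lagrangian is L = sqrt(196 + z'^2).
L depends on z' only, not on z or θ, so ∂L/∂z = 0 and
    ∂L/∂z' = z' / sqrt(196 + z'^2).
The Euler-Lagrange equation gives
    d/dθ( z' / sqrt(196 + z'^2) ) = 0,
so z' is constant. Integrating once:
    z(θ) = a θ + b,
a helix on the cylinder (a straight line when the cylinder is unrolled). The constants a, b are determined by the endpoint conditions.
With endpoint conditions z(0) = 5 and z(π/2) = 14: from z(0) = b we get b = 5, and a·π/2 + 5 = 14 gives a = 18/π, so
    z(θ) = (18/π) θ + 5.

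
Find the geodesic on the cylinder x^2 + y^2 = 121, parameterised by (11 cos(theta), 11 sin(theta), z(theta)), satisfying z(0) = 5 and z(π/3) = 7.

Parameterise the cylinder of radius R = 11 as
    r(θ) = (11 cos θ, 11 sin θ, z(θ)).
The arc-length element is
    ds = sqrt(121 + (dz/dθ)^2) dθ,
so the Lagrangian is L = sqrt(121 + z'^2).
L depends on z' only, not on z or θ, so ∂L/∂z = 0 and
    ∂L/∂z' = z' / sqrt(121 + z'^2).
The Euler-Lagrange equation gives
    d/dθ( z' / sqrt(121 + z'^2) ) = 0,
so z' is constant. Integrating once:
    z(θ) = a θ + b,
a helix on the cylinder (a straight line when the cylinder is unrolled). The constants a, b are determined by the endpoint conditions.
With endpoint conditions z(0) = 5 and z(π/3) = 7: from z(0) = b we get b = 5, and a·π/3 + 5 = 7 gives a = 6/π, so
    z(θ) = (6/π) θ + 5.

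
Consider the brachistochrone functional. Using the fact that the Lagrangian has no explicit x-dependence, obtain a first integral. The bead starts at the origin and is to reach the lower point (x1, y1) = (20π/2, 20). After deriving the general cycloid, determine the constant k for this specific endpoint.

The Lagrangian L = sqrt((1 + y'^2) / y) has no explicit x dependence, so the Beltrami identity applies:
    L − y' ∂L/∂y' = C.
Compute ∂L/∂y' = y' / sqrt(y (1 + y'^2)).
Substitute:
    sqrt((1 + y'^2)/y) − y'·y' / sqrt(y (1 + y'^2))
    = (1 + y'^2) / sqrt(y (1 + y'^2)) − y'^2 / sqrt(y (1 + y'^2))
    = 1 / sqrt(y (1 + y'^2)) = C.
Squaring and rearranging gives the first integral
    y (1 + y'^2) = 1/C^2 =: k   (constant).
Solving this first-order ODE by the substitution
    y = (k/2)(1 − cos θ)
yields the cycloid parameterisation
    x(θ) = (k/2)(θ − sin θ),   y(θ) = (k/2)(1 − cos θ).
The constant k is fixed by the endpoint condition.
Now fit the given lower endpoint (x1, y1) = (20π/2, 20). At the bottom of the first arch (θ = π), the parametric equations give
    y(π) = (k/2)(1 − cos π) = k,
    x(π) = (k/2)(π − sin π) = kπ/2.
Matching y(π) = 20 gives k = 20, consistent with x(π) = 20π/2. Therefore the specific cycloid is
    x(θ) = (20/2)(θ − sin θ),   y(θ) = (20/2)(1 − cos θ).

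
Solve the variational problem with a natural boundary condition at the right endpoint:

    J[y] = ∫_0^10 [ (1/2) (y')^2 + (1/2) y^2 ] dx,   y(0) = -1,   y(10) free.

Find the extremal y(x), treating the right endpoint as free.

The Lagrangian L = (1/2) (y')^2 + (1/2) y^2 gives
    ∂L/∂y = 1 y,   ∂L/∂y' = y'.
Euler-Lagrange: y'' − y = 0.
With k = 1, the general solution is
    y(x) = A cosh(x) + B sinh(x).
Fixed left endpoint y(0) = -1 ⇒ A = -1.
The right endpoint x = 10 is free, so the natural (transversality) condition is ∂L/∂y' |_{x=10} = 0, i.e. y'(10) = 0.
Compute y'(x) = A k sinh(k x) + B k cosh(k x), so
    y'(10) = A k sinh(k·10) + B k cosh(k·10) = 0
    ⇒ B = −A tanh(k·10) = tanh(1·10).
Therefore the extremal is
    y(x) = −cosh(1 x) + tanh(1·10) sinh(1 x).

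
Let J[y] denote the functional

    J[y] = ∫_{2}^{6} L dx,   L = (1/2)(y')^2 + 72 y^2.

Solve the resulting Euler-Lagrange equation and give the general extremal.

The Lagrangian is L = (1/2)(y')^2 + 72 y^2.
∂L/∂y = 144y.
∂L/∂y' = y'.
The Euler-Lagrange equation d/dx(∂L/∂y') − ∂L/∂y = 0 becomes:
    y'' - 144 y = 0
General solution: y(x) = A e^(12x) + B e^(-12x), where A and B are arbitrary constants fixed by the endpoint conditions.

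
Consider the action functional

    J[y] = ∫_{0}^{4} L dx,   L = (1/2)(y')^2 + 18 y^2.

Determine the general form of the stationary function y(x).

The Lagrangian is L = (1/2)(y')^2 + 18 y^2.
∂L/∂y = 36y.
∂L/∂y' = y'.
The Euler-Lagrange equation d/dx(∂L/∂y') − ∂L/∂y = 0 becomes:
    y'' - 36 y = 0
General solution: y(x) = A e^(6x) + B e^(-6x), where A and B are arbitrary constants fixed by the endpoint conditions.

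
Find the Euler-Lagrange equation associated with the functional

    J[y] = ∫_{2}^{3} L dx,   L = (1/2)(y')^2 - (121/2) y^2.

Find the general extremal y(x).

The Lagrangian is L = (1/2)(y')^2 - (121/2) y^2.
∂L/∂y = -121y.
∂L/∂y' = y'.
The Euler-Lagrange equation d/dx(∂L/∂y') − ∂L/∂y = 0 becomes:
    y'' + 121 y = 0
General solution: y(x) = A sin(11x) + B cos(11x), where A and B are arbitrary constants fixed by the endpoint conditions.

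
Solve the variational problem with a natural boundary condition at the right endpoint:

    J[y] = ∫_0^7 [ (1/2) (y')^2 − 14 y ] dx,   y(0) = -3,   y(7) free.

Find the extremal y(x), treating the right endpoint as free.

The Lagrangian L = (1/2) (y')^2 − 14 y gives
    ∂L/∂y = −14,   ∂L/∂y' = y'.
Euler-Lagrange: d/dx(y') − (−14) = 0, i.e. y'' + 14 = 0, so
    y(x) = −(14/2) x^2 + C1 x + C2.
Fixed left endpoint y(0) = -3 ⇒ C2 = -3.
The right endpoint x = 7 is free, so the natural (transversality) condition is ∂L/∂y' |_{x=7} = 0, i.e. y'(7) = 0.
Compute y'(x) = −14 x + C1, so y'(7) = −98 + C1 = 0 ⇒ C1 = 98.
Therefore the extremal is
    y(x) = −7 x^2 + 98 x − 3.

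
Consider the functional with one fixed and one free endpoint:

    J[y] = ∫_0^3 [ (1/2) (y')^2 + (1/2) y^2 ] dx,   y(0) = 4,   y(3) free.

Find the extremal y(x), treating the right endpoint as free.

The Lagrangian L = (1/2) (y')^2 + (1/2) y^2 gives
    ∂L/∂y = 1 y,   ∂L/∂y' = y'.
Euler-Lagrange: y'' − y = 0.
With k = 1, the general solution is
    y(x) = A cosh(x) + B sinh(x).
Fixed left endpoint y(0) = 4 ⇒ A = 4.
The right endpoint x = 3 is free, so the natural (transversality) condition is ∂L/∂y' |_{x=3} = 0, i.e. y'(3) = 0.
Compute y'(x) = A k sinh(k x) + B k cosh(k x), so
    y'(3) = A k sinh(k·3) + B k cosh(k·3) = 0
    ⇒ B = −A tanh(k·3) = − 4 tanh(1·3).
Therefore the extremal is
    y(x) = 4 cosh(1 x) − 4 tanh(1·3) sinh(1 x).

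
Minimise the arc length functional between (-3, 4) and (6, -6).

Arc-length functional: J[y] = ∫ sqrt(1 + (y')^2) dx.
Lagrangian L = sqrt(1 + (y')^2) has no explicit y dependence, so ∂L/∂y = 0 and the Euler-Lagrange equation gives
    d/dx( y' / sqrt(1 + (y')^2) ) = 0  ⇒  y' / sqrt(1 + (y')^2) = const.
Hence y' is constant, so y(x) is affine.
Fitting the endpoints (-3, 4) and (6, -6):
    slope m = ((-6) − 4) / (6 − (-3)) = -10/9,
    intercept c = 4 − m·(-3) = 2/3.
Extremal: y(x) = (-10/9) x + 2/3.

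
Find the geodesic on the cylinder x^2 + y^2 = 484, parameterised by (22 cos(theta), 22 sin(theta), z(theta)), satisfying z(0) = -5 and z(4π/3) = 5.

Parameterise the cylinder of radius R = 22 as
    r(θ) = (22 cos θ, 22 sin θ, z(θ)).
The arc-length element is
    ds = sqrt(484 + (dz/dθ)^2) dθ,
so the Lagrangian is L = sqrt(484 + z'^2).
L depends on z' only, not on z or θ, so ∂L/∂z = 0 and
    ∂L/∂z' = z' / sqrt(484 + z'^2).
The Euler-Lagrange equation gives
    d/dθ( z' / sqrt(484 + z'^2) ) = 0,
so z' is constant. Integrating once:
    z(θ) = a θ + b,
a helix on the cylinder (a straight line when the cylinder is unrolled). The constants a, b are determined by the endpoint conditions.
With endpoint conditions z(0) = -5 and z(4π/3) = 5: from z(0) = b we get b = -5, and a·4π/3 + -5 = 5 gives a = 15/(2π), so
    z(θ) = (15/(2π)) θ − 5.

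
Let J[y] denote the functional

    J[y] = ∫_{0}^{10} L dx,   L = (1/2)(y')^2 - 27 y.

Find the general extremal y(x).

The Lagrangian is L = (1/2)(y')^2 - 27 y.
∂L/∂y = -27.
∂L/∂y' = y'.
The Euler-Lagrange equation d/dx(∂L/∂y') − ∂L/∂y = 0 becomes:
    y'' + 27 = 0
General solution: y(x) = -(27/2) x^2 + A x + B, where A and B are arbitrary constants fixed by the endpoint conditions.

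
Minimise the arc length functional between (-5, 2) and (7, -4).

Arc-length functional: J[y] = ∫ sqrt(1 + (y')^2) dx.
Lagrangian L = sqrt(1 + (y')^2) has no explicit y dependence, so ∂L/∂y = 0 and the Euler-Lagrange equation gives
    d/dx( y' / sqrt(1 + (y')^2) ) = 0  ⇒  y' / sqrt(1 + (y')^2) = const.
Hence y' is constant, so y(x) is affine.
Fitting the endpoints (-5, 2) and (7, -4):
    slope m = ((-4) − 2) / (7 − (-5)) = -1/2,
    intercept c = 2 − m·(-5) = -1/2.
Extremal: y(x) = (-1/2) x - 1/2.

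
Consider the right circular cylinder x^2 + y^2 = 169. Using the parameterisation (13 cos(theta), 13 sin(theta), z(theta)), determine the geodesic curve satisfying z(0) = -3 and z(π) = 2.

Parameterise the cylinder of radius R = 13 as
    r(θ) = (13 cos θ, 13 sin θ, z(θ)).
The arc-length element is
    ds = sqrt(169 + (dz/dθ)^2) dθ,
so the Lagrangian is L = sqrt(169 + z'^2).
L depends on z' only, not on z or θ, so ∂L/∂z = 0 and
    ∂L/∂z' = z' / sqrt(169 + z'^2).
The Euler-Lagrange equation gives
    d/dθ( z' / sqrt(169 + z'^2) ) = 0,
so z' is constant. Integrating once:
    z(θ) = a θ + b,
a helix on the cylinder (a straight line when the cylinder is unrolled). The constants a, b are determined by the endpoint conditions.
With endpoint conditions z(0) = -3 and z(π) = 2: from z(0) = b we get b = -3, and a·π + -3 = 2 gives a = 5/π, so
    z(θ) = (5/π) θ − 3.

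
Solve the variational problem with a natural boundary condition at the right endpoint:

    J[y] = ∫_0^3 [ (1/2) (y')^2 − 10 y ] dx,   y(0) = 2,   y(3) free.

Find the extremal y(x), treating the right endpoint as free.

The Lagrangian L = (1/2) (y')^2 − 10 y gives
    ∂L/∂y = −10,   ∂L/∂y' = y'.
Euler-Lagrange: d/dx(y') − (−10) = 0, i.e. y'' + 10 = 0, so
    y(x) = −(10/2) x^2 + C1 x + C2.
Fixed left endpoint y(0) = 2 ⇒ C2 = 2.
The right endpoint x = 3 is free, so the natural (transversality) condition is ∂L/∂y' |_{x=3} = 0, i.e. y'(3) = 0.
Compute y'(x) = −10 x + C1, so y'(3) = −30 + C1 = 0 ⇒ C1 = 30.
Therefore the extremal is
    y(x) = −5 x^2 + 30 x + 2.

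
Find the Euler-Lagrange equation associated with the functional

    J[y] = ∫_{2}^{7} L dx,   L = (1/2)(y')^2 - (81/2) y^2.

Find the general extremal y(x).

The Lagrangian is L = (1/2)(y')^2 - (81/2) y^2.
∂L/∂y = -81y.
∂L/∂y' = y'.
The Euler-Lagrange equation d/dx(∂L/∂y') − ∂L/∂y = 0 becomes:
    y'' + 81 y = 0
General solution: y(x) = A sin(9x) + B cos(9x), where A and B are arbitrary constants fixed by the endpoint conditions.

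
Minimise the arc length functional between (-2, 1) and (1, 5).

Arc-length functional: J[y] = ∫ sqrt(1 + (y')^2) dx.
Lagrangian L = sqrt(1 + (y')^2) has no explicit y dependence, so ∂L/∂y = 0 and the Euler-Lagrange equation gives
    d/dx( y' / sqrt(1 + (y')^2) ) = 0  ⇒  y' / sqrt(1 + (y')^2) = const.
Hence y' is constant, so y(x) is affine.
Fitting the endpoints (-2, 1) and (1, 5):
    slope m = (5 − 1) / (1 − (-2)) = 4/3,
    intercept c = 1 − m·(-2) = 11/3.
Extremal: y(x) = (4/3) x + 11/3.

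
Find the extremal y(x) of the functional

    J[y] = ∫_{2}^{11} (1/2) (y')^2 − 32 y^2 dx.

The Lagrangian is L = (1/2) (y')^2 − 32 y^2.
Compute ∂L/∂y = -64y, ∂L/∂y' = y'.
The Euler-Lagrange equation d/dx(∂L/∂y') − ∂L/∂y = 0 reduces to
    y'' + 64 y = 0.
Its general solution is
    y(x) = A sin(8x) + B cos(8x),
with A, B fixed by the endpoint conditions.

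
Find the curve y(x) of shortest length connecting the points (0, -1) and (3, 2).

Arc-length functional: J[y] = ∫ sqrt(1 + (y')^2) dx.
Lagrangian L = sqrt(1 + (y')^2) has no explicit y dependence, so ∂L/∂y = 0 and the Euler-Lagrange equation gives
    d/dx( y' / sqrt(1 + (y')^2) ) = 0  ⇒  y' / sqrt(1 + (y')^2) = const.
Hence y' is constant, so y(x) is affine.
Fitting the endpoints (0, -1) and (3, 2):
    slope m = (2 − (-1)) / (3 − 0) = 1,
    intercept c = (-1) − m·0 = -1.
Extremal: y(x) = x - 1.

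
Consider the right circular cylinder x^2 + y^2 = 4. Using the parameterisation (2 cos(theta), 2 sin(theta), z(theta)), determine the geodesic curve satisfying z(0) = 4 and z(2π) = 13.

Parameterise the cylinder of radius R = 2 as
    r(θ) = (2 cos θ, 2 sin θ, z(θ)).
The arc-length element is
    ds = sqrt(4 + (dz/dθ)^2) dθ,
so the Lagrangian is L = sqrt(4 + z'^2).
L depends on z' only, not on z or θ, so ∂L/∂z = 0 and
    ∂L/∂z' = z' / sqrt(4 + z'^2).
The Euler-Lagrange equation gives
    d/dθ( z' / sqrt(4 + z'^2) ) = 0,
so z' is constant. Integrating once:
    z(θ) = a θ + b,
a helix on the cylinder (a straight line when the cylinder is unrolled). The constants a, b are determined by the endpoint conditions.
With endpoint conditions z(0) = 4 and z(2π) = 13: from z(0) = b we get b = 4, and a·2π + 4 = 13 gives a = 9/(2π), so
    z(θ) = (9/(2π)) θ + 4.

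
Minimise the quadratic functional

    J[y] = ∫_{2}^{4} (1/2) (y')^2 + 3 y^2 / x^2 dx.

The Lagrangian is L = (1/2) (y')^2 + 3 y^2 / x^2.
Compute ∂L/∂y = 6y/x^2, ∂L/∂y' = y'.
The Euler-Lagrange equation d/dx(∂L/∂y') − ∂L/∂y = 0 reduces to
    y'' − 6/x^2 · y = 0  (x > 0).
Its general solution is
    y(x) = A x^3 + B x^(-2),
with A, B fixed by the endpoint conditions.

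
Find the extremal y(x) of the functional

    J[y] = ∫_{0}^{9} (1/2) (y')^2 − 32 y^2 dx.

The Lagrangian is L = (1/2) (y')^2 − 32 y^2.
Compute ∂L/∂y = -64y, ∂L/∂y' = y'.
The Euler-Lagrange equation d/dx(∂L/∂y') − ∂L/∂y = 0 reduces to
    y'' + 64 y = 0.
Its general solution is
    y(x) = A sin(8x) + B cos(8x),
with A, B fixed by the endpoint conditions.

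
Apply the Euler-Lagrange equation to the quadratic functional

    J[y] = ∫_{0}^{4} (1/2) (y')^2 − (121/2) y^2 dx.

The Lagrangian is L = (1/2) (y')^2 − (121/2) y^2.
Compute ∂L/∂y = -121y, ∂L/∂y' = y'.
The Euler-Lagrange equation d/dx(∂L/∂y') − ∂L/∂y = 0 reduces to
    y'' + 121 y = 0.
Its general solution is
    y(x) = A sin(11x) + B cos(11x),
with A, B fixed by the endpoint conditions.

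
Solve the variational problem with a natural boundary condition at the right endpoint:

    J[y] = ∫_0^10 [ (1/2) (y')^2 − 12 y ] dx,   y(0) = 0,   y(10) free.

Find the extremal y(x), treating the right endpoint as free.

The Lagrangian L = (1/2) (y')^2 − 12 y gives
    ∂L/∂y = −12,   ∂L/∂y' = y'.
Euler-Lagrange: d/dx(y') − (−12) = 0, i.e. y'' + 12 = 0, so
    y(x) = −(12/2) x^2 + C1 x + C2.
Fixed left endpoint y(0) = 0 ⇒ C2 = 0.
The right endpoint x = 10 is free, so the natural (transversality) condition is ∂L/∂y' |_{x=10} = 0, i.e. y'(10) = 0.
Compute y'(x) = −12 x + C1, so y'(10) = −120 + C1 = 0 ⇒ C1 = 120.
Therefore the extremal is
    y(x) = −6 x^2 + 120 x.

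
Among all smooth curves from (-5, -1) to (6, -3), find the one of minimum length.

Arc-length functional: J[y] = ∫ sqrt(1 + (y')^2) dx.
Lagrangian L = sqrt(1 + (y')^2) has no explicit y dependence, so ∂L/∂y = 0 and the Euler-Lagrange equation gives
    d/dx( y' / sqrt(1 + (y')^2) ) = 0  ⇒  y' / sqrt(1 + (y')^2) = const.
Hence y' is constant, so y(x) is affine.
Fitting the endpoints (-5, -1) and (6, -3):
    slope m = ((-3) − (-1)) / (6 − (-5)) = -2/11,
    intercept c = (-1) − m·(-5) = -21/11.
Extremal: y(x) = (-2/11) x - 21/11.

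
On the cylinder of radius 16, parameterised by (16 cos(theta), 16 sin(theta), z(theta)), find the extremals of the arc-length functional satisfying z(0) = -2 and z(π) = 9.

Parameterise the cylinder of radius R = 16 as
    r(θ) = (16 cos θ, 16 sin θ, z(θ)).
The arc-length element is
    ds = sqrt(256 + (dz/dθ)^2) dθ,
so the Lagrangian is L = sqrt(256 + z'^2).
L depends on z' only, not on z or θ, so ∂L/∂z = 0 and
    ∂L/∂z' = z' / sqrt(256 + z'^2).
The Euler-Lagrange equation gives
    d/dθ( z' / sqrt(256 + z'^2) ) = 0,
so z' is constant. Integrating once:
    z(θ) = a θ + b,
a helix on the cylinder (a straight line when the cylinder is unrolled). The constants a, b are determined by the endpoint conditions.
With endpoint conditions z(0) = -2 and z(π) = 9: from z(0) = b we get b = -2, and a·π + -2 = 9 gives a = 11/π, so
    z(θ) = (11/π) θ − 2.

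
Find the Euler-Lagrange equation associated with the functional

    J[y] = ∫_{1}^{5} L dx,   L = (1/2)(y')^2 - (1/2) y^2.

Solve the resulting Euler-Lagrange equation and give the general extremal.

The Lagrangian is L = (1/2)(y')^2 - (1/2) y^2.
∂L/∂y = -y.
∂L/∂y' = y'.
The Euler-Lagrange equation d/dx(∂L/∂y') − ∂L/∂y = 0 becomes:
    y'' + y = 0
General solution: y(x) = A sin(x) + B cos(x), where A and B are arbitrary constants fixed by the endpoint conditions.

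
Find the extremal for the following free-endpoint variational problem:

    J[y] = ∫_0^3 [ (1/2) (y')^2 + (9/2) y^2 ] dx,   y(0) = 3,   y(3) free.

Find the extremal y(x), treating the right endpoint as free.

The Lagrangian L = (1/2) (y')^2 + (9/2) y^2 gives
    ∂L/∂y = 9 y,   ∂L/∂y' = y'.
Euler-Lagrange: y'' − 9 y = 0.
With k = 3, the general solution is
    y(x) = A cosh(3 x) + B sinh(3 x).
Fixed left endpoint y(0) = 3 ⇒ A = 3.
The right endpoint x = 3 is free, so the natural (transversality) condition is ∂L/∂y' |_{x=3} = 0, i.e. y'(3) = 0.
Compute y'(x) = A k sinh(k x) + B k cosh(k x), so
    y'(3) = A k sinh(k·3) + B k cosh(k·3) = 0
    ⇒ B = −A tanh(k·3) = − 3 tanh(3·3).
Therefore the extremal is
    y(x) = 3 cosh(3 x) − 3 tanh(3·3) sinh(3 x).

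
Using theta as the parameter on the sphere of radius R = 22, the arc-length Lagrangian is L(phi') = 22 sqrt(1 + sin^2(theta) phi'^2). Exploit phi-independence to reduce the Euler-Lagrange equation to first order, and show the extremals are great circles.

On the sphere of radius R = 22 with spherical coordinates (θ, φ), the induced metric is
    ds^2 = 484(dθ^2 + sin^2(θ) dφ^2).
Parameterise by θ; the arc-length functional is
    J[φ] = ∫ 22 sqrt(1 + sin^2(θ) (dφ/dθ)^2) dθ,
so L = 22 sqrt(1 + sin^2(θ) φ'^2). Compute
    ∂L/∂φ = 0  (L has no explicit φ dependence),
    ∂L/∂φ' = 22 sin^2(θ) φ' / sqrt(1 + sin^2(θ) φ'^2).
Since ∂L/∂φ = 0, the Euler-Lagrange equation
    d/dθ(∂L/∂φ') − ∂L/∂φ = 0
reduces to d/dθ(∂L/∂φ') = 0, i.e. the momentum conjugate to φ is conserved:
    22 sin^2(θ) φ' / sqrt(1 + sin^2(θ) φ'^2) = C.
The overall factor of 22 is constant, so dividing through gives Clairaut's relation sin^2(θ) φ' / sqrt(1 + sin^2(θ) φ'^2) = C' (with C' = C/22). Solving for φ' and integrating gives the great-circle family
    cot(θ) = A cos(φ − φ_0),
i.e. the intersection of the sphere with a plane through the origin. The two constants A and φ_0 (equivalently C and one phase) are fixed by the two endpoint conditions.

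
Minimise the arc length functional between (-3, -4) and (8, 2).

Arc-length functional: J[y] = ∫ sqrt(1 + (y')^2) dx.
Lagrangian L = sqrt(1 + (y')^2) has no explicit y dependence, so ∂L/∂y = 0 and the Euler-Lagrange equation gives
    d/dx( y' / sqrt(1 + (y')^2) ) = 0  ⇒  y' / sqrt(1 + (y')^2) = const.
Hence y' is constant, so y(x) is affine.
Fitting the endpoints (-3, -4) and (8, 2):
    slope m = (2 − (-4)) / (8 − (-3)) = 6/11,
    intercept c = (-4) − m·(-3) = -26/11.
Extremal: y(x) = (6/11) x - 26/11.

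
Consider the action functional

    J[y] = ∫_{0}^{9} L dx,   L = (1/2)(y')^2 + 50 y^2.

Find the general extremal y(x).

The Lagrangian is L = (1/2)(y')^2 + 50 y^2.
∂L/∂y = 100y.
∂L/∂y' = y'.
The Euler-Lagrange equation d/dx(∂L/∂y') − ∂L/∂y = 0 becomes:
    y'' - 100 y = 0
General solution: y(x) = A e^(10x) + B e^(-10x), where A and B are arbitrary constants fixed by the endpoint conditions.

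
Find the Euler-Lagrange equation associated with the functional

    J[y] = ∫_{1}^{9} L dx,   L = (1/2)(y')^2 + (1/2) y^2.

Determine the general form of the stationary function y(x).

The Lagrangian is L = (1/2)(y')^2 + (1/2) y^2.
∂L/∂y = y.
∂L/∂y' = y'.
The Euler-Lagrange equation d/dx(∂L/∂y') − ∂L/∂y = 0 becomes:
    y'' - y = 0
General solution: y(x) = A e^x + B e^(-x), where A and B are arbitrary constants fixed by the endpoint conditions.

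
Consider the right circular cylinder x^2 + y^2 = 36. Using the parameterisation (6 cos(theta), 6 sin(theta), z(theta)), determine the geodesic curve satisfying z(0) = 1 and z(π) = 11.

Parameterise the cylinder of radius R = 6 as
    r(θ) = (6 cos θ, 6 sin θ, z(θ)).
The arc-length element is
    ds = sqrt(36 + (dz/dθ)^2) dθ,
so the Lagrangian is L = sqrt(36 + z'^2).
L depends on z' only, not on z or θ, so ∂L/∂z = 0 and
    ∂L/∂z' = z' / sqrt(36 + z'^2).
The Euler-Lagrange equation gives
    d/dθ( z' / sqrt(36 + z'^2) ) = 0,
so z' is constant. Integrating once:
    z(θ) = a θ + b,
a helix on the cylinder (a straight line when the cylinder is unrolled). The constants a, b are determined by the endpoint conditions.
With endpoint conditions z(0) = 1 and z(π) = 11: from z(0) = b we get b = 1, and a·π + 1 = 11 gives a = 10/π, so
    z(θ) = (10/π) θ + 1.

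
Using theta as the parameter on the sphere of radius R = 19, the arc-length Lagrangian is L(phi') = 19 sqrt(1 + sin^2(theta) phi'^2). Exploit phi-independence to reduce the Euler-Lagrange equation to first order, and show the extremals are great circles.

On the sphere of radius R = 19 with spherical coordinates (θ, φ), the induced metric is
    ds^2 = 361(dθ^2 + sin^2(θ) dφ^2).
Parameterise by θ; the arc-length functional is
    J[φ] = ∫ 19 sqrt(1 + sin^2(θ) (dφ/dθ)^2) dθ,
so L = 19 sqrt(1 + sin^2(θ) φ'^2). Compute
    ∂L/∂φ = 0  (L has no explicit φ dependence),
    ∂L/∂φ' = 19 sin^2(θ) φ' / sqrt(1 + sin^2(θ) φ'^2).
Since ∂L/∂φ = 0, the Euler-Lagrange equation
    d/dθ(∂L/∂φ') − ∂L/∂φ = 0
reduces to d/dθ(∂L/∂φ') = 0, i.e. the momentum conjugate to φ is conserved:
    19 sin^2(θ) φ' / sqrt(1 + sin^2(θ) φ'^2) = C.
The overall factor of 19 is constant, so dividing through gives Clairaut's relation sin^2(θ) φ' / sqrt(1 + sin^2(θ) φ'^2) = C' (with C' = C/19). Solving for φ' and integrating gives the great-circle family
    cot(θ) = A cos(φ − φ_0),
i.e. the intersection of the sphere with a plane through the origin. The two constants A and φ_0 (equivalently C and one phase) are fixed by the two endpoint conditions.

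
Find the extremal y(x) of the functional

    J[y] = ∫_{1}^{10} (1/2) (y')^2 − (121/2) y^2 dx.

The Lagrangian is L = (1/2) (y')^2 − (121/2) y^2.
Compute ∂L/∂y = -121y, ∂L/∂y' = y'.
The Euler-Lagrange equation d/dx(∂L/∂y') − ∂L/∂y = 0 reduces to
    y'' + 121 y = 0.
Its general solution is
    y(x) = A sin(11x) + B cos(11x),
with A, B fixed by the endpoint conditions.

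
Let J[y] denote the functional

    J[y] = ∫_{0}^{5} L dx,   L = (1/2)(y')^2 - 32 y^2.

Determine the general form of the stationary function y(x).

The Lagrangian is L = (1/2)(y')^2 - 32 y^2.
∂L/∂y = -64y.
∂L/∂y' = y'.
The Euler-Lagrange equation d/dx(∂L/∂y') − ∂L/∂y = 0 becomes:
    y'' + 64 y = 0
General solution: y(x) = A sin(8x) + B cos(8x), where A and B are arbitrary constants fixed by the endpoint conditions.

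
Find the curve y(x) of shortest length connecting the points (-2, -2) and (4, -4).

Arc-length functional: J[y] = ∫ sqrt(1 + (y')^2) dx.
Lagrangian L = sqrt(1 + (y')^2) has no explicit y dependence, so ∂L/∂y = 0 and the Euler-Lagrange equation gives
    d/dx( y' / sqrt(1 + (y')^2) ) = 0  ⇒  y' / sqrt(1 + (y')^2) = const.
Hence y' is constant, so y(x) is affine.
Fitting the endpoints (-2, -2) and (4, -4):
    slope m = ((-4) − (-2)) / (4 − (-2)) = -1/3,
    intercept c = (-2) − m·(-2) = -8/3.
Extremal: y(x) = (-1/3) x - 8/3.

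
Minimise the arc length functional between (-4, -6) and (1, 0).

Arc-length functional: J[y] = ∫ sqrt(1 + (y')^2) dx.
Lagrangian L = sqrt(1 + (y')^2) has no explicit y dependence, so ∂L/∂y = 0 and the Euler-Lagrange equation gives
    d/dx( y' / sqrt(1 + (y')^2) ) = 0  ⇒  y' / sqrt(1 + (y')^2) = const.
Hence y' is constant, so y(x) is affine.
Fitting the endpoints (-4, -6) and (1, 0):
    slope m = (0 − (-6)) / (1 − (-4)) = 6/5,
    intercept c = (-6) − m·(-4) = -6/5.
Extremal: y(x) = (6/5) x - 6/5.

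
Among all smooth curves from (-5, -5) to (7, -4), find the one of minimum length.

Arc-length functional: J[y] = ∫ sqrt(1 + (y')^2) dx.
Lagrangian L = sqrt(1 + (y')^2) has no explicit y dependence, so ∂L/∂y = 0 and the Euler-Lagrange equation gives
    d/dx( y' / sqrt(1 + (y')^2) ) = 0  ⇒  y' / sqrt(1 + (y')^2) = const.
Hence y' is constant, so y(x) is affine.
Fitting the endpoints (-5, -5) and (7, -4):
    slope m = ((-4) − (-5)) / (7 − (-5)) = 1/12,
    intercept c = (-5) − m·(-5) = -55/12.
Extremal: y(x) = (1/12) x - 55/12.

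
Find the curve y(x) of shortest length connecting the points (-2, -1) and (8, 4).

Arc-length functional: J[y] = ∫ sqrt(1 + (y')^2) dx.
Lagrangian L = sqrt(1 + (y')^2) has no explicit y dependence, so ∂L/∂y = 0 and the Euler-Lagrange equation gives
    d/dx( y' / sqrt(1 + (y')^2) ) = 0  ⇒  y' / sqrt(1 + (y')^2) = const.
Hence y' is constant, so y(x) is affine.
Fitting the endpoints (-2, -1) and (8, 4):
    slope m = (4 − (-1)) / (8 − (-2)) = 1/2,
    intercept c = (-1) − m·(-2) = 0.
Extremal: y(x) = (1/2) x.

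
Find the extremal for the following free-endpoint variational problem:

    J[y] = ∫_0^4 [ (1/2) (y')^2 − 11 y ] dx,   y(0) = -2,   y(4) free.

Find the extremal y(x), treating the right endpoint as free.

The Lagrangian L = (1/2) (y')^2 − 11 y gives
    ∂L/∂y = −11,   ∂L/∂y' = y'.
Euler-Lagrange: d/dx(y') − (−11) = 0, i.e. y'' + 11 = 0, so
    y(x) = −(11/2) x^2 + C1 x + C2.
Fixed left endpoint y(0) = -2 ⇒ C2 = -2.
The right endpoint x = 4 is free, so the natural (transversality) condition is ∂L/∂y' |_{x=4} = 0, i.e. y'(4) = 0.
Compute y'(x) = −11 x + C1, so y'(4) = −44 + C1 = 0 ⇒ C1 = 44.
Therefore the extremal is
    y(x) = −(11/2) x^2 + 44 x − 2.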